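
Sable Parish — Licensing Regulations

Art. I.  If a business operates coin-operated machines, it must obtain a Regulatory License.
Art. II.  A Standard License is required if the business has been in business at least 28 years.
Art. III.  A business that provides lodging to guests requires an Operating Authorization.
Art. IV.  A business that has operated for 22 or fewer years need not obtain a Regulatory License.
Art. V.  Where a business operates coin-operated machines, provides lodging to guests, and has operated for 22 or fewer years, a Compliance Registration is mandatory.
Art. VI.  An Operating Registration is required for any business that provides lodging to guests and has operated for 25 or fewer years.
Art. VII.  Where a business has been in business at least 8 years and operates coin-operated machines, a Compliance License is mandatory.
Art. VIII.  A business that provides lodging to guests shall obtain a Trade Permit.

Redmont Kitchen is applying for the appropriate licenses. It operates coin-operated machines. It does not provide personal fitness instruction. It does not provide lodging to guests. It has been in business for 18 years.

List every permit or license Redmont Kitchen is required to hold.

Art. I. operates coin-operated machines → Regulatory License required.
Art. II. years in business 18 < 28 → Standard License not required.
Art. III. does not provide lodging to guests → Operating Authorization not required.
Art. IV. years in business 18 ≤ 22 → exempt from Regulatory License.
Art. V. operates coin-operated machines; does not provide lodging to guests; years in business 18 ≤ 22 → Compliance Registration not required.
Art. VI. does not provide lodging to guests; years in business 18 ≤ 25 → Operating Registration not required.
Art. VII. years in business 18 ≥ 8; operates coin-operated machines → Compliance License required.
Art. VIII. does not provide lodging to guests → Trade Permit not required.

Compliance License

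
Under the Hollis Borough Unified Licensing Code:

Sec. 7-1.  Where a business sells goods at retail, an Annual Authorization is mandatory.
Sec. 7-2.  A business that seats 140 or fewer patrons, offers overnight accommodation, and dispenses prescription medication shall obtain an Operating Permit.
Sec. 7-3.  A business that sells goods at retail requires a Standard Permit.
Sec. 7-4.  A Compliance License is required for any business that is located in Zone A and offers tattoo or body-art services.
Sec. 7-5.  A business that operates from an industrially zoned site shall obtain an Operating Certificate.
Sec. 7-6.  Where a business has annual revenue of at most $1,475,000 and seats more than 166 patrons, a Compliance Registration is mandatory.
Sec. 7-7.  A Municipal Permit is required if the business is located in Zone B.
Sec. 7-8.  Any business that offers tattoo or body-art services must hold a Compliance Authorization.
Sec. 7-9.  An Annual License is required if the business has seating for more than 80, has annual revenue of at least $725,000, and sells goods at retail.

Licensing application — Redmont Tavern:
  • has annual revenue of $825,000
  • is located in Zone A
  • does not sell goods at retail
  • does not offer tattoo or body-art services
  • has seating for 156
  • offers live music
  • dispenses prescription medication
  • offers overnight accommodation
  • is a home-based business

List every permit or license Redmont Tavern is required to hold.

Sec. 7-1. does not sell goods at retail → Annual Authorization not required.
Sec. 7-2. seating 156 > 140; offers overnight accommodation; dispenses prescription medication → Operating Permit not required.
Sec. 7-3. does not sell goods at retail → Standard Permit not required.
Sec. 7-4. is located in Zone A; does not offer tattoo or body-art services → Compliance License not required.
Sec. 7-5. is a home-based business (not: operates from an industrially zoned site) → Operating Certificate not required.
Sec. 7-6. revenue $825,000 ≤ $1,475,000; seating 156 ≤ 166 → Compliance Registration not required.
Sec. 7-7. is located in Zone A (not: is located in Zone B) → Municipal Permit not required.
Sec. 7-8. does not offer tattoo or body-art services → Compliance Authorization not required.
Sec. 7-9. seating 156 > 80; revenue $825,000 ≥ $725,000; does not sell goods at retail → Annual License not required.

None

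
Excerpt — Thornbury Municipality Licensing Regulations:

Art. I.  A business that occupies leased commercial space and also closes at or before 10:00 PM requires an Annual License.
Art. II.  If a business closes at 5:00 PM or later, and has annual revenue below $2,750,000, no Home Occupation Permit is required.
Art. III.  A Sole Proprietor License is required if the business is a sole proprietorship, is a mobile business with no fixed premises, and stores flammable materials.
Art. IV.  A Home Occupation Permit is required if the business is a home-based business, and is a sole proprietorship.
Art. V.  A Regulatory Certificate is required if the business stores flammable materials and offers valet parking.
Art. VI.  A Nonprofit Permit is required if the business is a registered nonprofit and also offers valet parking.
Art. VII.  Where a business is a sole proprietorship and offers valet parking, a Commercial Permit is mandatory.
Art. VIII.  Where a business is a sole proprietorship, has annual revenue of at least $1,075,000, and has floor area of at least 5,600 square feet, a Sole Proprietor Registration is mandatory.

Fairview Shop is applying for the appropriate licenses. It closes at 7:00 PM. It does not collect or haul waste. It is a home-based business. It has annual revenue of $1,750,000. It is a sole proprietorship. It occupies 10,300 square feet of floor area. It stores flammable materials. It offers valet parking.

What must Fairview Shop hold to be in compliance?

Commercial Permit, Regulatory Certificate, Sole Proprietor Registration

Art. I. is a home-based business (not: occupies leased commercial space); closes 7:00 PM, at/before 10:00 PM → Annual License not required.
Art. II. closes 7:00 PM, after 5:00 PM; revenue $1,750,000 < $2,750,000 → exempt from Home Occupation Permit.
Art. III. is a sole proprietorship; is a home-based business (not: is a mobile business with no fixed premises); stores flammable materials → Sole Proprietor License not required.
Art. IV. is a home-based business; is a sole proprietorship → Home Occupation Permit required.
Art. V. stores flammable materials; offers valet parking → Regulatory Certificate required.
Art. VI. is a sole proprietorship (not: is a registered nonprofit); offers valet parking → Nonprofit Permit not required.
Art. VII. is a sole proprietorship; offers valet parking → Commercial Permit required.
Art. VIII. is a sole proprietorship; revenue $1,750,000 ≥ $1,075,000; floor area 10,300 square feet ≥ 5,600 square feet → Sole Proprietor Registration required.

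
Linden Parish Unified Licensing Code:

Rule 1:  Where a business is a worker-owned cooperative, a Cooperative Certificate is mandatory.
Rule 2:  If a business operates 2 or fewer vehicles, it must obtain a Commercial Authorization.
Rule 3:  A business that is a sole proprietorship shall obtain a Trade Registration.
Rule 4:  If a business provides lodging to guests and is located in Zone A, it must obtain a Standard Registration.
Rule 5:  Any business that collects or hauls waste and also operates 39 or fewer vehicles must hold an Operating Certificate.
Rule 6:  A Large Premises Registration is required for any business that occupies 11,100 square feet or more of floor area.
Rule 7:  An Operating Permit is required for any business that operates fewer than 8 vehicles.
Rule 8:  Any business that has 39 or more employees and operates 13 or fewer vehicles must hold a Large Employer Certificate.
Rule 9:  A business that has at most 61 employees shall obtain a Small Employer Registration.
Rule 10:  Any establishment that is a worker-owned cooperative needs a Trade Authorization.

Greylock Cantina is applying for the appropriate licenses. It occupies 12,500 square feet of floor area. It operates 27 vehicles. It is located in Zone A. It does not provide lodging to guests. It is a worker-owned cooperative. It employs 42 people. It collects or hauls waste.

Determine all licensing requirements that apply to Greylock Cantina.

Rule 1: is a worker-owned cooperative → Cooperative Certificate required.
Rule 2: vehicles 27 > 2 → Commercial Authorization not required.
Rule 3: is a worker-owned cooperative (not: is a sole proprietorship) → Trade Registration not required.
Rule 4: does not provide lodging to guests; is located in Zone A → Standard Registration not required.
Rule 5: collects or hauls waste; vehicles 27 ≤ 39 → Operating Certificate required.
Rule 6: floor area 12,500 square feet ≥ 11,100 square feet → Large Premises Registration required.
Rule 7: vehicles 27 ≥ 8 → Operating Permit not required.
Rule 8: employees 42 ≥ 39; vehicles 27 > 13 → Large Employer Certificate not required.
Rule 9: employees 42 ≤ 61 → Small Employer Registration required.
Rule 10: is a worker-owned cooperative → Trade Authorization required.

Cooperative Certificate, Large Premises Registration, Operating Certificate, Small Employer Registration, Trade Authorization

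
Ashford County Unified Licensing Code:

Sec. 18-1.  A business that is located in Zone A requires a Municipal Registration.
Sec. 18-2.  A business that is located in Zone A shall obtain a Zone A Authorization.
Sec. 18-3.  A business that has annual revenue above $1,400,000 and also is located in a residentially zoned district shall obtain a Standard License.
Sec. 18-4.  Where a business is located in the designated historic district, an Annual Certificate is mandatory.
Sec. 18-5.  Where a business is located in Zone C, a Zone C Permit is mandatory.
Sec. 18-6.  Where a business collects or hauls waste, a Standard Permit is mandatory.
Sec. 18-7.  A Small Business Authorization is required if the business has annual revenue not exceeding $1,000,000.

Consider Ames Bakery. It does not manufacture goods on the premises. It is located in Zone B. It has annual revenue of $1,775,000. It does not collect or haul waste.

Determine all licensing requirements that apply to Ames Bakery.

None

Sec. 18-1. is located in Zone B (not: is located in Zone A) → Municipal Registration not required.
Sec. 18-2. is located in Zone B (not: is located in Zone A) → Zone A Authorization not required.
Sec. 18-3. revenue $1,775,000 > $1,400,000; is located in Zone B (not: is located in a residentially zoned district) → Standard License not required.
Sec. 18-4. is located in Zone B (not: is located in the designated historic district) → Annual Certificate not required.
Sec. 18-5. is located in Zone B (not: is located in Zone C) → Zone C Permit not required.
Sec. 18-6. does not collect or haul waste → Standard Permit not required.
Sec. 18-7. revenue $1,775,000 > $1,000,000 → Small Business Authorization not required.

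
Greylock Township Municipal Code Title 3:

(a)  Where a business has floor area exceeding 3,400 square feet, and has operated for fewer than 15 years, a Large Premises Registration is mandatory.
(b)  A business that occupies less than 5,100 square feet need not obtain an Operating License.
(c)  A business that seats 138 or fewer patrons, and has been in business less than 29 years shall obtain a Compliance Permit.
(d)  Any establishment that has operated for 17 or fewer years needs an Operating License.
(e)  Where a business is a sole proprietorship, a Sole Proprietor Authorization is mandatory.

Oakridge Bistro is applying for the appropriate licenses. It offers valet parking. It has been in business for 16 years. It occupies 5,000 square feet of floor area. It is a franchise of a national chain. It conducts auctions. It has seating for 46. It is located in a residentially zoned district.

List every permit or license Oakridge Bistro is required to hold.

(a) floor area 5,000 square feet > 3,400 square feet; years in business 16 ≥ 15 → Large Premises Registration not required.
(b) floor area 5,000 square feet < 5,100 square feet → exempt from Operating License.
(c) seating 46 ≤ 138; years in business 16 < 29 → Compliance Permit required.
(d) years in business 16 ≤ 17 → Operating License required.
(e) is a franchise of a national chain (not: is a sole proprietorship) → Sole Proprietor Authorization not required.

Compliance Permit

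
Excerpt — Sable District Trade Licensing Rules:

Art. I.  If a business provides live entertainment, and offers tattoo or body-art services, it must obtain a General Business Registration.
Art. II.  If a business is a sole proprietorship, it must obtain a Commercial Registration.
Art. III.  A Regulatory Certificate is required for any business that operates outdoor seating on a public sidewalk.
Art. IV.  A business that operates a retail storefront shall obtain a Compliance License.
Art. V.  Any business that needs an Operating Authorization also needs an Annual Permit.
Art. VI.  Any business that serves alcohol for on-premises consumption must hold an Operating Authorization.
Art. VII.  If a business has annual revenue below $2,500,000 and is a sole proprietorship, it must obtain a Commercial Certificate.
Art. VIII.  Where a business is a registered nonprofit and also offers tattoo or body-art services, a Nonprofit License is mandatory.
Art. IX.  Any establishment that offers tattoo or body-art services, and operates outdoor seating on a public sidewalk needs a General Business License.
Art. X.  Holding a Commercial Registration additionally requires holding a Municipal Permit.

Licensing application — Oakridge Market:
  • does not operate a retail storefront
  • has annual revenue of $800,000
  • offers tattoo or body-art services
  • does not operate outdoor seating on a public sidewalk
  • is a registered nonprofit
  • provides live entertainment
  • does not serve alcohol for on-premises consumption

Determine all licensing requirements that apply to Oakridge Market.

Art. I. provides live entertainment; offers tattoo or body-art services → General Business Registration required.
Art. II. is a registered nonprofit (not: is a sole proprietorship) → Commercial Registration not required.
Art. III. does not operate outdoor seating on a public sidewalk → Regulatory Certificate not required.
Art. IV. does not operate a retail storefront → Compliance License not required.
Art. V. Operating Authorization is not required → no effect.
Art. VI. does not serve alcohol for on-premises consumption → Operating Authorization not required.
Art. VII. revenue $800,000 < $2,500,000; is a registered nonprofit (not: is a sole proprietorship) → Commercial Certificate not required.
Art. VIII. is a registered nonprofit; offers tattoo or body-art services → Nonprofit License required.
Art. IX. offers tattoo or body-art services; does not operate outdoor seating on a public sidewalk → General Business License not required.
Art. X. Commercial Registration is not required → no effect.

General Business Registration, Nonprofit License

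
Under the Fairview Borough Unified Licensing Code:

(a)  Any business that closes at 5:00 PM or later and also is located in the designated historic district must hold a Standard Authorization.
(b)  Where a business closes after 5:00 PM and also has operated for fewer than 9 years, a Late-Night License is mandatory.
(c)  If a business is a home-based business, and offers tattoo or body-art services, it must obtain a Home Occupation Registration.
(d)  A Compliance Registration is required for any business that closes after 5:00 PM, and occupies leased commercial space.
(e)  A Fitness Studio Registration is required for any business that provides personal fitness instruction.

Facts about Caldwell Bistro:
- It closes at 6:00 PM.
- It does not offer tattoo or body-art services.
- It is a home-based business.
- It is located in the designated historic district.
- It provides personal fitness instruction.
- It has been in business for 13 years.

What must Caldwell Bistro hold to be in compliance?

Fitness Studio Registration, Standard Authorization

(a) closes 6:00 PM, after 5:00 PM; is located in the designated historic district → Standard Authorization required.
(b) closes 6:00 PM, after 5:00 PM; years in business 13 ≥ 9 → Late-Night License not required.
(c) is a home-based business; does not offer tattoo or body-art services → Home Occupation Registration not required.
(d) closes 6:00 PM, after 5:00 PM; is a home-based business (not: occupies leased commercial space) → Compliance Registration not required.
(e) provides personal fitness instruction → Fitness Studio Registration required.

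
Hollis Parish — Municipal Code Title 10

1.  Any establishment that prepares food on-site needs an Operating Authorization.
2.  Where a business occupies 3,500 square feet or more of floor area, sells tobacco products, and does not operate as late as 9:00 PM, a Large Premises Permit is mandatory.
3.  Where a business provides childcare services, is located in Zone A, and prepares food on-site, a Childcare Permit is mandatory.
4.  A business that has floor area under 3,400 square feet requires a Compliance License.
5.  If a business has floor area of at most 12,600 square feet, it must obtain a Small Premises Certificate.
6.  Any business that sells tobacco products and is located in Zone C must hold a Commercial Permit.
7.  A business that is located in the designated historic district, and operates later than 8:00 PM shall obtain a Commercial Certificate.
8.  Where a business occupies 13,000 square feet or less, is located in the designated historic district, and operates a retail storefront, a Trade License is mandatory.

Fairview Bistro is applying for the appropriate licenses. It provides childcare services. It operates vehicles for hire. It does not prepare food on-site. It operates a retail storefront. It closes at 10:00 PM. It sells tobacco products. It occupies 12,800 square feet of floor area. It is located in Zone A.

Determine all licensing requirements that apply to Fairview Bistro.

None

1. does not prepare food on-site → Operating Authorization not required.
2. floor area 12,800 square feet ≥ 3,500 square feet; sells tobacco products; closes 10:00 PM, after 9:00 PM → Large Premises Permit not required.
3. provides childcare services; is located in Zone A; does not prepare food on-site → Childcare Permit not required.
4. floor area 12,800 square feet ≥ 3,400 square feet → Compliance License not required.
5. floor area 12,800 square feet > 12,600 square feet → Small Premises Certificate not required.
6. sells tobacco products; is located in Zone A (not: is located in Zone C) → Commercial Permit not required.
7. is located in Zone A (not: is located in the designated historic district); closes 10:00 PM, after 8:00 PM → Commercial Certificate not required.
8. floor area 12,800 square feet ≤ 13,000 square feet; is located in Zone A (not: is located in the designated historic district); operates a retail storefront → Trade License not required.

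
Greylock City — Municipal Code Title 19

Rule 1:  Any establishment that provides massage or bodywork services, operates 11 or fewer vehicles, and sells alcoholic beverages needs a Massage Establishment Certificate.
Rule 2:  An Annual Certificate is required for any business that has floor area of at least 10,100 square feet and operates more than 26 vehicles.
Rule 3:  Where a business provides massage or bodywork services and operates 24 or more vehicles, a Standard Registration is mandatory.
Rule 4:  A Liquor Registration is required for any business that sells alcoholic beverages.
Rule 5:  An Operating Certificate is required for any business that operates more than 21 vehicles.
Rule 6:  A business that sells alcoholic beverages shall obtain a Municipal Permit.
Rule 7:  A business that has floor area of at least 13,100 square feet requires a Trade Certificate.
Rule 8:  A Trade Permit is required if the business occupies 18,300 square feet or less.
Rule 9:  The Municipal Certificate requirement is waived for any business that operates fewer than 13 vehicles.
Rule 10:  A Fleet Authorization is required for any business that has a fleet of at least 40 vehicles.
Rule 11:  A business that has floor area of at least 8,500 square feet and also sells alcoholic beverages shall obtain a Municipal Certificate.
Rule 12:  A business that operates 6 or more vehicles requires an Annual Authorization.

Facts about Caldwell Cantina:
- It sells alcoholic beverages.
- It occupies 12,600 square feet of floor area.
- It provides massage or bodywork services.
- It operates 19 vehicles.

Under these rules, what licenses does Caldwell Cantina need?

Annual Authorization, Liquor Registration, Municipal Certificate, Municipal Permit, Trade Permit

Rule 1: provides massage or bodywork services; vehicles 19 > 11; sells alcoholic beverages → Massage Establishment Certificate not required.
Rule 2: floor area 12,600 square feet ≥ 10,100 square feet; vehicles 19 ≤ 26 → Annual Certificate not required.
Rule 3: provides massage or bodywork services; vehicles 19 < 24 → Standard Registration not required.
Rule 4: sells alcoholic beverages → Liquor Registration required.
Rule 5: vehicles 19 ≤ 21 → Operating Certificate not required.
Rule 6: sells alcoholic beverages → Municipal Permit required.
Rule 7: floor area 12,600 square feet < 13,100 square feet → Trade Certificate not required.
Rule 8: floor area 12,600 square feet ≤ 18,300 square feet → Trade Permit required.
Rule 9: vehicles 19 ≥ 13 → Municipal Certificate exemption does not apply.
Rule 10: vehicles 19 < 40 → Fleet Authorization not required.
Rule 11: floor area 12,600 square feet ≥ 8,500 square feet; sells alcoholic beverages → Municipal Certificate required.
Rule 12: vehicles 19 ≥ 6 → Annual Authorization required.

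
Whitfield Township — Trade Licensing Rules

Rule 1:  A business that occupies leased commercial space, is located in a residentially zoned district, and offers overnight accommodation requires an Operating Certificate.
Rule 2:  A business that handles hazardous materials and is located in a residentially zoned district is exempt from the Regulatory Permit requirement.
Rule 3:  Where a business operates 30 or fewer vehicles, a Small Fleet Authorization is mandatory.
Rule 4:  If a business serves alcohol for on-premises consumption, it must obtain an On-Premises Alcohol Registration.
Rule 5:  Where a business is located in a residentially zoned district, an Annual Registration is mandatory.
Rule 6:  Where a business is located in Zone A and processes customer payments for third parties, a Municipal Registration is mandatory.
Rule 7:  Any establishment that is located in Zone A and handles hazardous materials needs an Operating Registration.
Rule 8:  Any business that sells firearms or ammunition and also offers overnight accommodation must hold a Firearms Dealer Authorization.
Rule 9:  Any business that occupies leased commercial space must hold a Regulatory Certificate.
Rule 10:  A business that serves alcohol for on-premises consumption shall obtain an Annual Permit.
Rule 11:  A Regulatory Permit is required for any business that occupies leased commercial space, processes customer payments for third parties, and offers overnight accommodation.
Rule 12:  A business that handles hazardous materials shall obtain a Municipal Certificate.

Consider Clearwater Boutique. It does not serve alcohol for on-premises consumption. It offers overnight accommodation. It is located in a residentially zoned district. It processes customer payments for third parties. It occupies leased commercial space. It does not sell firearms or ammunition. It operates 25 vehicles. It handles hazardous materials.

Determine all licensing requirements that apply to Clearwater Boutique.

Rule 1: occupies leased commercial space; is located in a residentially zoned district; offers overnight accommodation → Operating Certificate required.
Rule 2: handles hazardous materials; is located in a residentially zoned district → exempt from Regulatory Permit.
Rule 3: vehicles 25 ≤ 30 → Small Fleet Authorization required.
Rule 4: does not serve alcohol for on-premises consumption → On-Premises Alcohol Registration not required.
Rule 5: is located in a residentially zoned district → Annual Registration required.
Rule 6: is located in a residentially zoned district (not: is located in Zone A); processes customer payments for third parties → Municipal Registration not required.
Rule 7: is located in a residentially zoned district (not: is located in Zone A); handles hazardous materials → Operating Registration not required.
Rule 8: does not sell firearms or ammunition; offers overnight accommodation → Firearms Dealer Authorization not required.
Rule 9: occupies leased commercial space → Regulatory Certificate required.
Rule 10: does not serve alcohol for on-premises consumption → Annual Permit not required.
Rule 11: occupies leased commercial space; processes customer payments for third parties; offers overnight accommodation → Regulatory Permit required.
Rule 12: handles hazardous materials → Municipal Certificate required.

Annual Registration, Municipal Certificate, Operating Certificate, Regulatory Certificate, Small Fleet Authorization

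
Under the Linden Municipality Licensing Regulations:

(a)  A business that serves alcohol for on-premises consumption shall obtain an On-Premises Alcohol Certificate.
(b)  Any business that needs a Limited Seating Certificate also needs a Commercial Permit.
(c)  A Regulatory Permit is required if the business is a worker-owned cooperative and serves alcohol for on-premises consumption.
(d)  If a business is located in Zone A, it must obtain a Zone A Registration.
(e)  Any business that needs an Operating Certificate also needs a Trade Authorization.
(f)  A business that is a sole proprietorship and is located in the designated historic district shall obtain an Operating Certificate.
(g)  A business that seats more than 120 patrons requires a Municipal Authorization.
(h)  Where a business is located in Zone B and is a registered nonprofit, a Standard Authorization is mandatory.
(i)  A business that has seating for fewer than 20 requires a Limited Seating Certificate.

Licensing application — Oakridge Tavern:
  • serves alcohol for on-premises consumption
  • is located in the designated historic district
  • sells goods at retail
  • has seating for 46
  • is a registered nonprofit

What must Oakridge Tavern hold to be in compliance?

On-Premises Alcohol Certificate

(a) serves alcohol for on-premises consumption → On-Premises Alcohol Certificate required.
(b) Limited Seating Certificate is not required → no effect.
(c) is a registered nonprofit (not: is a worker-owned cooperative); serves alcohol for on-premises consumption → Regulatory Permit not required.
(d) is located in the designated historic district (not: is located in Zone A) → Zone A Registration not required.
(e) Operating Certificate is not required → no effect.
(f) is a registered nonprofit (not: is a sole proprietorship); is located in the designated historic district → Operating Certificate not required.
(g) seating 46 ≤ 120 → Municipal Authorization not required.
(h) is located in the designated historic district (not: is located in Zone B); is a registered nonprofit → Standard Authorization not required.
(i) seating 46 ≥ 20 → Limited Seating Certificate not required.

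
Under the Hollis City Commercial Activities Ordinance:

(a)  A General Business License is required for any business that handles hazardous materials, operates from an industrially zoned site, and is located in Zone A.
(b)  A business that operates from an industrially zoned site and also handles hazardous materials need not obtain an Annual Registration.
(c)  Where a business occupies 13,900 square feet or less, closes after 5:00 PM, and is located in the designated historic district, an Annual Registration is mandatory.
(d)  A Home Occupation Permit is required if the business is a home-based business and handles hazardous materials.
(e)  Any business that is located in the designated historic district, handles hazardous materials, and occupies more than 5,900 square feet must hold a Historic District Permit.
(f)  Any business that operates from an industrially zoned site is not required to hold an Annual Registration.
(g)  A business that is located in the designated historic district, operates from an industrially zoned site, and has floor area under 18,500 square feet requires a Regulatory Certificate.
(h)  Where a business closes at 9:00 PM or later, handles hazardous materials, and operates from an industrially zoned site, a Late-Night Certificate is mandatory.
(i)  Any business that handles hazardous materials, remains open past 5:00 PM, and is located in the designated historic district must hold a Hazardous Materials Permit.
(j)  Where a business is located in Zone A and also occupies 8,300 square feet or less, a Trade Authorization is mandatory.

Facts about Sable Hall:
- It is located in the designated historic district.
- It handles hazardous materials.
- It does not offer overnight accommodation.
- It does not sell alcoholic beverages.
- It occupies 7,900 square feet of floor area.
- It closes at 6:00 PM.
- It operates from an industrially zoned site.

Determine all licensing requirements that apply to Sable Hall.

(a) handles hazardous materials; operates from an industrially zoned site; is located in the designated historic district (not: is located in Zone A) → General Business License not required.
(b) operates from an industrially zoned site; handles hazardous materials → exempt from Annual Registration.
(c) floor area 7,900 square feet ≤ 13,900 square feet; closes 6:00 PM, after 5:00 PM; is located in the designated historic district → Annual Registration required.
(d) operates from an industrially zoned site (not: is a home-based business); handles hazardous materials → Home Occupation Permit not required.
(e) is located in the designated historic district; handles hazardous materials; floor area 7,900 square feet > 5,900 square feet → Historic District Permit required.
(f) operates from an industrially zoned site → exempt from Annual Registration.
(g) is located in the designated historic district; operates from an industrially zoned site; floor area 7,900 square feet < 18,500 square feet → Regulatory Certificate required.
(h) closes 6:00 PM, at/before 9:00 PM; handles hazardous materials; operates from an industrially zoned site → Late-Night Certificate not required.
(i) handles hazardous materials; closes 6:00 PM, after 5:00 PM; is located in the designated historic district → Hazardous Materials Permit required.
(j) is located in the designated historic district (not: is located in Zone A); floor area 7,900 square feet ≤ 8,300 square feet → Trade Authorization not required.

Hazardous Materials Permit, Historic District Permit, Regulatory Certificate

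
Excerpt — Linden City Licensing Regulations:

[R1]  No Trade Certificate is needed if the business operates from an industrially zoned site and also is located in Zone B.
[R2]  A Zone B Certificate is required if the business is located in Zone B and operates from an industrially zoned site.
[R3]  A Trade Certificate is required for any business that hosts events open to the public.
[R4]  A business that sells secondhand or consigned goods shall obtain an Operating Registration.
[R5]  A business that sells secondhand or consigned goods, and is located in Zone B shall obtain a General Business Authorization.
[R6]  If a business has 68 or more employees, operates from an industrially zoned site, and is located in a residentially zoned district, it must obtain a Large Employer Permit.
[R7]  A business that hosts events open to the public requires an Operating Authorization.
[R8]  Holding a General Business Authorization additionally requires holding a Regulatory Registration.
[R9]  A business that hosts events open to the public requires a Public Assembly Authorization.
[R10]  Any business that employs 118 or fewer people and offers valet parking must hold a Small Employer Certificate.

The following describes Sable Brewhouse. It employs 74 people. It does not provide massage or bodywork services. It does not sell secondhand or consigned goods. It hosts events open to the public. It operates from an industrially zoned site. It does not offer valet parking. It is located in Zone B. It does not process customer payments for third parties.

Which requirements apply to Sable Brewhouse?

[R1] operates from an industrially zoned site; is located in Zone B → exempt from Trade Certificate.
[R2] is located in Zone B; operates from an industrially zoned site → Zone B Certificate required.
[R3] hosts events open to the public → Trade Certificate required.
[R4] does not sell secondhand or consigned goods → Operating Registration not required.
[R5] does not sell secondhand or consigned goods; is located in Zone B → General Business Authorization not required.
[R6] employees 74 ≥ 68; operates from an industrially zoned site; is located in Zone B (not: is located in a residentially zoned district) → Large Employer Permit not required.
[R7] hosts events open to the public → Operating Authorization required.
[R8] General Business Authorization is not required → no effect.
[R9] hosts events open to the public → Public Assembly Authorization required.
[R10] employees 74 ≤ 118; does not offer valet parking → Small Employer Certificate not required.

Operating Authorization, Public Assembly Authorization, Zone B Certificate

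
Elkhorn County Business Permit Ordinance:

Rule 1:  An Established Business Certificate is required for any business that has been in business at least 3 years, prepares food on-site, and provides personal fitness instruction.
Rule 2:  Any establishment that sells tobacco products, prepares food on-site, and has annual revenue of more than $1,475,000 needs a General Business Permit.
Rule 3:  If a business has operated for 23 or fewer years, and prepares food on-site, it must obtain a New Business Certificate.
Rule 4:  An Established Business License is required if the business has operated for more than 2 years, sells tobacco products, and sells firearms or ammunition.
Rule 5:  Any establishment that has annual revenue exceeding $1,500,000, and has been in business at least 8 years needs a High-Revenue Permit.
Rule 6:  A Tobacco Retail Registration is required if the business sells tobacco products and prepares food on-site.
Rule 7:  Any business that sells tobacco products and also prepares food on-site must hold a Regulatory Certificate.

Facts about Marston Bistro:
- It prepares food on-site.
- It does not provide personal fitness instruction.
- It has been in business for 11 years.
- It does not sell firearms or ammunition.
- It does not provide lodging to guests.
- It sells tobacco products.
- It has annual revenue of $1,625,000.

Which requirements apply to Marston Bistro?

General Business Permit, High-Revenue Permit, New Business Certificate, Regulatory Certificate, Tobacco Retail Registration

Rule 1: years in business 11 ≥ 3; prepares food on-site; does not provide personal fitness instruction → Established Business Certificate not required.
Rule 2: sells tobacco products; prepares food on-site; revenue $1,625,000 > $1,475,000 → General Business Permit required.
Rule 3: years in business 11 ≤ 23; prepares food on-site → New Business Certificate required.
Rule 4: years in business 11 > 2; sells tobacco products; does not sell firearms or ammunition → Established Business License not required.
Rule 5: revenue $1,625,000 > $1,500,000; years in business 11 ≥ 8 → High-Revenue Permit required.
Rule 6: sells tobacco products; prepares food on-site → Tobacco Retail Registration required.
Rule 7: sells tobacco products; prepares food on-site → Regulatory Certificate required.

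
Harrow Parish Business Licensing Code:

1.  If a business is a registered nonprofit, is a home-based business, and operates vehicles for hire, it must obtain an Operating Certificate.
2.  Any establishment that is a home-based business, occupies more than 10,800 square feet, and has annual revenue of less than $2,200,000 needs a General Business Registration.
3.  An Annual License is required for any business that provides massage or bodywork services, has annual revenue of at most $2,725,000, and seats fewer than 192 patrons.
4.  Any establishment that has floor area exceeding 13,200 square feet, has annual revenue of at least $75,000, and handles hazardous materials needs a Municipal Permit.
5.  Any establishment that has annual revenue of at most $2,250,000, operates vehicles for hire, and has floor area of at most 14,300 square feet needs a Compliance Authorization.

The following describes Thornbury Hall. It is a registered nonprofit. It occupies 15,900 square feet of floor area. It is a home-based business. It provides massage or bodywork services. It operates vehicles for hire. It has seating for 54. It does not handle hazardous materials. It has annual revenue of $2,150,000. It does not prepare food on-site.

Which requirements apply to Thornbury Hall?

Annual License, General Business Registration, Operating Certificate

1. is a registered nonprofit; is a home-based business; operates vehicles for hire → Operating Certificate required.
2. is a home-based business; floor area 15,900 square feet > 10,800 square feet; revenue $2,150,000 < $2,200,000 → General Business Registration required.
3. provides massage or bodywork services; revenue $2,150,000 ≤ $2,725,000; seating 54 < 192 → Annual License required.
4. floor area 15,900 square feet > 13,200 square feet; revenue $2,150,000 ≥ $75,000; does not handle hazardous materials → Municipal Permit not required.
5. revenue $2,150,000 ≤ $2,250,000; operates vehicles for hire; floor area 15,900 square feet > 14,300 square feet → Compliance Authorization not required.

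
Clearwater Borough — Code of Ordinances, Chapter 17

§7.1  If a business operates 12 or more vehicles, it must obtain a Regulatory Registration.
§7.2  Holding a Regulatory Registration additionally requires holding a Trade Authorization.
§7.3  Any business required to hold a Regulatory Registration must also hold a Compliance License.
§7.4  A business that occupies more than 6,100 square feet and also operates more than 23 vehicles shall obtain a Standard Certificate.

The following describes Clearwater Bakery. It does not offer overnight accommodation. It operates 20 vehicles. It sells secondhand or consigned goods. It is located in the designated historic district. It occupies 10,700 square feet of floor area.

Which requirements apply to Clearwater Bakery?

Compliance License, Regulatory Registration, Trade Authorization

§7.1 vehicles 20 ≥ 12 → Regulatory Registration required.
§7.2 Regulatory Registration is required → Trade Authorization also required.
§7.3 Regulatory Registration is required → Compliance License also required.
§7.4 floor area 10,700 square feet > 6,100 square feet; vehicles 20 ≤ 23 → Standard Certificate not required.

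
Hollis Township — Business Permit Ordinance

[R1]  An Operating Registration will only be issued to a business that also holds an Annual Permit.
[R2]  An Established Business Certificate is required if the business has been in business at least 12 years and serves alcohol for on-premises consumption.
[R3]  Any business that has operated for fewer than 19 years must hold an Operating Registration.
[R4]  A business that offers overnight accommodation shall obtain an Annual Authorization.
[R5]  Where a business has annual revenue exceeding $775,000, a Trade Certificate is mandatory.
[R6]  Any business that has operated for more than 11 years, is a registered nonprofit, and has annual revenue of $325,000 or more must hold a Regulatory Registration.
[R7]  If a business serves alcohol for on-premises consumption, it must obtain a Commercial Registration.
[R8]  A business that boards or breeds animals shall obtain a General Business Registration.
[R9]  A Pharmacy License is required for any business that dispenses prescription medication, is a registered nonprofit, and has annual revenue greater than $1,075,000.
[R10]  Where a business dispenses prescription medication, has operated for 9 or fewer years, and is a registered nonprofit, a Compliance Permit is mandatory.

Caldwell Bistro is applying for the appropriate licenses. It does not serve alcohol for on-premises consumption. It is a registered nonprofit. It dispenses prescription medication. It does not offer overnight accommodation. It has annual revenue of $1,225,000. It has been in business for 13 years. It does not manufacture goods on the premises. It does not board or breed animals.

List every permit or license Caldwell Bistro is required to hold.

Annual Permit, Operating Registration, Pharmacy License, Regulatory Registration, Trade Certificate

[R1] Operating Registration is required → Annual Permit also required.
[R2] years in business 13 ≥ 12; does not serve alcohol for on-premises consumption → Established Business Certificate not required.
[R3] years in business 13 < 19 → Operating Registration required.
[R4] does not offer overnight accommodation → Annual Authorization not required.
[R5] revenue $1,225,000 > $775,000 → Trade Certificate required.
[R6] years in business 13 > 11; is a registered nonprofit; revenue $1,225,000 ≥ $325,000 → Regulatory Registration required.
[R7] does not serve alcohol for on-premises consumption → Commercial Registration not required.
[R8] does not board or breed animals → General Business Registration not required.
[R9] dispenses prescription medication; is a registered nonprofit; revenue $1,225,000 > $1,075,000 → Pharmacy License required.
[R10] dispenses prescription medication; years in business 13 > 9; is a registered nonprofit → Compliance Permit not required.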